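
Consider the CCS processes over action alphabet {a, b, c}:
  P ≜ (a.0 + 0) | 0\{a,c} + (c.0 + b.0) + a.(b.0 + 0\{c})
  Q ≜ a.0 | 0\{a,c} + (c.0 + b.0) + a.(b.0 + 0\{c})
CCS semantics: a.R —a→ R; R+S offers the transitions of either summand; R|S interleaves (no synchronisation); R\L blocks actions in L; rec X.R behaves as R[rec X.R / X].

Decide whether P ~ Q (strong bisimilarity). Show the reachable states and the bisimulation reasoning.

LTS(P): 4 reachable states
  p0 = (a.0 + 0) | 0\{a,c} + (c.0 + b.0) + a.(b.0 + 0\{c}) → -a-> p1, -a-> p2, -b-> p3, -c-> p3
  p1 = 0 | 0\{a,c} → ∅
  p2 = b.0 + 0\{c} → -b-> p3
  p3 = 0 → ∅
LTS(Q): 4 reachable states
  q0 = a.0 | 0\{a,c} + (c.0 + b.0) + a.(b.0 + 0\{c}) → -a-> q1, -a-> q2, -b-> q3, -c-> q3
  q1 = 0 | 0\{a,c} → ∅
  q2 = b.0 + 0\{c} → -b-> q3
  q3 = 0 → ∅
Bisimilarity quotient blocks:
  B0 = {p0, q0}
  B1 = {p2, q2}
  B2 = {p1, p3, q1, q3}
p0 ∈ B0, q0 ∈ B0 → same block

YES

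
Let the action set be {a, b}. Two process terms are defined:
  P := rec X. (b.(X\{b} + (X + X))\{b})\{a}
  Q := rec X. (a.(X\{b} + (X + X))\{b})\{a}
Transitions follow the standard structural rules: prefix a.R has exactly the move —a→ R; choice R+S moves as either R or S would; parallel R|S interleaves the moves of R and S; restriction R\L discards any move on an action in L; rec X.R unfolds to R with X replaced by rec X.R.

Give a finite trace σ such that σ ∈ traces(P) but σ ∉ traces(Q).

LTS(P): 2 reachable states
  m0 = rec X. (b.(X\{b} + (X + X))\{b})\{a} | --b--▸ m1
  m1 = ((rec X. (b.(X\{b} + (X + X))\{b})\{a})\{b} + ((rec X. (b.(X\{b} + (X + X))\{b})\{a}) + (rec X. (b.(X\{b} + (X + X))\{b})\{a})))\{b}\{a} | (no moves)
LTS(Q): 1 reachable states
  n0 = rec X. (a.(X\{b} + (X + X))\{b})\{a} | (no moves)
Trace ⟨b⟩ through P, begin at {m0}:
  step 1 (b): {m1}
  ✓ P
Trace ⟨b⟩ through Q, begin at {n0}:
  step 1 (b): ∅ (Q stuck)

b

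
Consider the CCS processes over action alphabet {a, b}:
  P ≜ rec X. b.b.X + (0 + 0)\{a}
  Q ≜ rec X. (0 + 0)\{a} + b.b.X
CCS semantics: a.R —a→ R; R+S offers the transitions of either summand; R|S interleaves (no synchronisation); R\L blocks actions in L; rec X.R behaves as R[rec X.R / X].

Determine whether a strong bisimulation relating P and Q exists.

Reachable graph of P (2 states):
  s0 = rec X. b.b.X + (0 + 0)\{a} ⊢ --b--▸ s1
  s1 = b.(rec X. b.b.X + (0 + 0)\{a}) ⊢ --b--▸ s0
Reachable graph of Q (2 states):
  t0 = rec X. (0 + 0)\{a} + b.b.X ⊢ --b--▸ t1
  t1 = b.(rec X. (0 + 0)\{a} + b.b.X) ⊢ --b--▸ t0
Coarsest stable partition (strong bisimilarity classes):
  B0 = {s0, s1, t0, t1}
s0 ∈ B0, t0 ∈ B0 → same block

P ~ Q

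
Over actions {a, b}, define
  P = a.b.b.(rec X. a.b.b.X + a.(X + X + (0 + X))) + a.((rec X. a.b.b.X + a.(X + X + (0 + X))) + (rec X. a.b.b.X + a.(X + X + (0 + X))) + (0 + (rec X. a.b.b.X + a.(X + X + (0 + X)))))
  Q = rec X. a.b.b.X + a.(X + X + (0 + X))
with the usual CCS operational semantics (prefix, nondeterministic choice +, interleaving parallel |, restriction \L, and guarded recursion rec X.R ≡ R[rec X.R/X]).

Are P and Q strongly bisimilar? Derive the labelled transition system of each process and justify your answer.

LTS(P): 5 reachable states
  m0 = a.b.b.(rec X. a.b.b.X + a.(X + X + (0 + X))) + a.((rec X. a.b.b.X + a.(X + X + (0 + X))) + (rec X. a.b.b.X + a.(X + X + (0 + X))) + (0 + (rec X. a.b.b.X + a.(X + X + (0 + X))))) | -a-> m1, -a-> m2
  m1 = (rec X. a.b.b.X + a.(X + X + (0 + X))) + (rec X. a.b.b.X + a.(X + X + (0 + X))) + (0 + (rec X. a.b.b.X + a.(X + X + (0 + X)))) | -a-> m1, -a-> m2
  m2 = b.b.(rec X. a.b.b.X + a.(X + X + (0 + X))) | -b-> m3
  m3 = b.(rec X. a.b.b.X + a.(X + X + (0 + X))) | -b-> m4
  m4 = rec X. a.b.b.X + a.(X + X + (0 + X)) | -a-> m1, -a-> m2
LTS(Q): 4 reachable states
  n0 = rec X. a.b.b.X + a.(X + X + (0 + X)) | -a-> n1, -a-> n2
  n1 = (rec X. a.b.b.X + a.(X + X + (0 + X))) + (rec X. a.b.b.X + a.(X + X + (0 + X))) + (0 + (rec X. a.b.b.X + a.(X + X + (0 + X)))) | -a-> n1, -a-> n2
  n2 = b.b.(rec X. a.b.b.X + a.(X + X + (0 + X))) | -b-> n3
  n3 = b.(rec X. a.b.b.X + a.(X + X + (0 + X))) | -b-> n0
Bisimilarity quotient blocks:
  B0 = {m0, m1, m4, n0, n1}
  B1 = {m2, n2}
  B2 = {m3, n3}
m0 ∈ B0, n0 ∈ B0 → same block

YES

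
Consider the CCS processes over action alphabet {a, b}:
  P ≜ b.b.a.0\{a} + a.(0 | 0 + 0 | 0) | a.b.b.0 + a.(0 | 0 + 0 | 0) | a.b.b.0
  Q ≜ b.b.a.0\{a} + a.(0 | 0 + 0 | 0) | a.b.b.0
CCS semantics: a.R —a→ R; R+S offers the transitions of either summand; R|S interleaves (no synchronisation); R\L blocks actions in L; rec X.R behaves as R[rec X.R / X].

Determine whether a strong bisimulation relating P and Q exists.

LTS(P): 11 reachable states
  p0 = b.b.a.0\{a} + a.(0 | 0 + 0 | 0) | a.b.b.0 + a.(0 | 0 + 0 | 0) | a.b.b.0 → ··a··> p1, ··a··> p2, ··b··> p3
  p1 = (0 | 0 + 0 | 0) | a.b.b.0 → ··a··> p4
  p2 = a.(0 | 0 + 0 | 0) | b.b.0 → ··a··> p4, ··b··> p5
  p3 = b.a.0\{a} → ··b··> p6
  p4 = (0 | 0 + 0 | 0) | b.b.0 → ··b··> p7
  p5 = a.(0 | 0 + 0 | 0) | b.0 → ··a··> p7, ··b··> p8
  p6 = a.0\{a} → ··a··> p9
  p7 = (0 | 0 + 0 | 0) | b.0 → ··b··> p10
  p8 = a.(0 | 0 + 0 | 0) | 0 → ··a··> p10
  p9 = 0\{a} → deadlocked
  p10 = (0 | 0 + 0 | 0) | 0 → deadlocked
LTS(Q): 11 reachable states
  q0 = b.b.a.0\{a} + a.(0 | 0 + 0 | 0) | a.b.b.0 → ··a··> q1, ··a··> q2, ··b··> q3
  q1 = (0 | 0 + 0 | 0) | a.b.b.0 → ··a··> q4
  q2 = a.(0 | 0 + 0 | 0) | b.b.0 → ··a··> q4, ··b··> q5
  q3 = b.a.0\{a} → ··b··> q6
  q4 = (0 | 0 + 0 | 0) | b.b.0 → ··b··> q7
  q5 = a.(0 | 0 + 0 | 0) | b.0 → ··a··> q7, ··b··> q8
  q6 = a.0\{a} → ··a··> q9
  q7 = (0 | 0 + 0 | 0) | b.0 → ··b··> q10
  q8 = a.(0 | 0 + 0 | 0) | 0 → ··a··> q10
  q9 = 0\{a} → deadlocked
  q10 = (0 | 0 + 0 | 0) | 0 → deadlocked
Bisimilarity quotient blocks:
  B0 = {p0, q0}
  B1 = {p1, q1}
  B2 = {p4, q4}
  B3 = {p7, q7}
  B4 = {p10, p9, q10, q9}
  B5 = {p2, q2}
  B6 = {p5, q5}
  B7 = {p6, p8, q6, q8}
  B8 = {p3, q3}
p0 ∈ B0, q0 ∈ B0 → same block

bisimilar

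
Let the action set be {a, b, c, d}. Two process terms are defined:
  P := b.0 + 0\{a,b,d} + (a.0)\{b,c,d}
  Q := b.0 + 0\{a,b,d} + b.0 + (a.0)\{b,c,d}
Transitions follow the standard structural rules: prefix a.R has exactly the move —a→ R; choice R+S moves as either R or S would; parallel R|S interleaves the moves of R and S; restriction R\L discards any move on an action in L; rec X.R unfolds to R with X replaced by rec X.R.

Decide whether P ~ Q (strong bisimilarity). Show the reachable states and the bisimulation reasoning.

P ~ Q

Reachable graph of P (3 states):
  p0 = b.0 + 0\{a,b,d} + (a.0)\{b,c,d} :: ··a··> p1, ··b··> p2
  p1 = 0\{b,c,d} :: ∅
  p2 = 0 :: ∅
Reachable graph of Q (3 states):
  q0 = b.0 + 0\{a,b,d} + b.0 + (a.0)\{b,c,d} :: ··a··> q1, ··b··> q2
  q1 = 0\{b,c,d} :: ∅
  q2 = 0 :: ∅
Bisimilarity quotient blocks:
  B0 = {p0, q0}
  B1 = {p1, p2, q1, q2}
p0 ∈ B0, q0 ∈ B0 → same block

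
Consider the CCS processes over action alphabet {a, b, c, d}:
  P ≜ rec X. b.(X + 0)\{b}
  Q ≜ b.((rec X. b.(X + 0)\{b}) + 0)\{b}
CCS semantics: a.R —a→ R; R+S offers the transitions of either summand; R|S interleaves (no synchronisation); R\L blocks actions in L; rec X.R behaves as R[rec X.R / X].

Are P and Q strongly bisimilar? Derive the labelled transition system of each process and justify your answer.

YES

Reachable graph of P (2 states):
  m0 = rec X. b.(X + 0)\{b} → ··b··> m1
  m1 = ((rec X. b.(X + 0)\{b}) + 0)\{b} → (no moves)
Reachable graph of Q (2 states):
  n0 = b.((rec X. b.(X + 0)\{b}) + 0)\{b} → ··b··> n1
  n1 = ((rec X. b.(X + 0)\{b}) + 0)\{b} → (no moves)
Bisimilarity quotient blocks:
  B0 = {m0, n0}
  B1 = {m1, n1}
m0 ∈ B0, n0 ∈ B0 → same block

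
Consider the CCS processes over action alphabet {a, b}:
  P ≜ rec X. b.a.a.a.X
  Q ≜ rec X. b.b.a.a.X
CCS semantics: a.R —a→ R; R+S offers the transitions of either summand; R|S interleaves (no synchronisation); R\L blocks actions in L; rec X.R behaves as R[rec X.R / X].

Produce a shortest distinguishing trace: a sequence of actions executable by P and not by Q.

Reachable graph of P (4 states):
  u0 = rec X. b.a.a.a.X :: -b-> u1
  u1 = a.a.a.(rec X. b.a.a.a.X) :: -a-> u2
  u2 = a.a.(rec X. b.a.a.a.X) :: -a-> u3
  u3 = a.(rec X. b.a.a.a.X) :: -a-> u0
Reachable graph of Q (4 states):
  v0 = rec X. b.b.a.a.X :: -b-> v1
  v1 = b.a.a.(rec X. b.b.a.a.X) :: -b-> v2
  v2 = a.a.(rec X. b.b.a.a.X) :: -a-> v3
  v3 = a.(rec X. b.b.a.a.X) :: -a-> v0
Run σ = ⟨ba⟩ on P: start {u0}
  step 1 (b): {u1}
  step 2 (a): {u2}
  — P admits the full trace.
Run σ = ⟨ba⟩ on Q: start {v0}
  step 1 (b): {v1}
  step 2 (a): no successor for Q

ba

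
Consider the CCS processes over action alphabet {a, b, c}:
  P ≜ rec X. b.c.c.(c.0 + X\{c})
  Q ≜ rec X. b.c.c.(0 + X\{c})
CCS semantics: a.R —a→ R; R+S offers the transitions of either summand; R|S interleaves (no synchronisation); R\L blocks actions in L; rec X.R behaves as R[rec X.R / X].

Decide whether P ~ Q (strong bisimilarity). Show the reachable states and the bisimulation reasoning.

P's transition system — 6 states:
  p0 = rec X. b.c.c.(c.0 + X\{c}) → ··b··> p1
  p1 = c.c.(c.0 + (rec X. b.c.c.(c.0 + X\{c}))\{c}) → ··c··> p2
  p2 = c.(c.0 + (rec X. b.c.c.(c.0 + X\{c}))\{c}) → ··c··> p3
  p3 = c.0 + (rec X. b.c.c.(c.0 + X\{c}))\{c} → ··b··> p4, ··c··> p5
  p4 = (c.c.(c.0 + (rec X. b.c.c.(c.0 + X\{c}))\{c}))\{c} → stopped
  p5 = 0 → stopped
Q's transition system — 5 states:
  q0 = rec X. b.c.c.(0 + X\{c}) → ··b··> q1
  q1 = c.c.(0 + (rec X. b.c.c.(0 + X\{c}))\{c}) → ··c··> q2
  q2 = c.(0 + (rec X. b.c.c.(0 + X\{c}))\{c}) → ··c··> q3
  q3 = 0 + (rec X. b.c.c.(0 + X\{c}))\{c} → ··b··> q4
  q4 = (c.c.(0 + (rec X. b.c.c.(0 + X\{c}))\{c}))\{c} → stopped
Partition-refinement fixed point:
  B0 = {p0}
  B1 = {p1}
  B2 = {p2}
  B3 = {p3}
  B4 = {p4, p5, q4}
  B5 = {q0}
  B6 = {q1}
  B7 = {q2}
  B8 = {q3}
p0 ∈ B0, q0 ∈ B5 → different blocks

P ≁ Q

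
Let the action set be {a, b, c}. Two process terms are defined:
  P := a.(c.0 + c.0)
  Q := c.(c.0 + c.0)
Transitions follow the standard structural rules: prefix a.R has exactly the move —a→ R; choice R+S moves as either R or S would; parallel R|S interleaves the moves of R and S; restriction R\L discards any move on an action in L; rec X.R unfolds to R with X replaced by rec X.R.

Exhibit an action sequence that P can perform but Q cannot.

a

P's transition system — 3 states:
  u0 = a.(c.0 + c.0) :: ··a··> u1
  u1 = c.0 + c.0 :: ··c··> u2
  u2 = 0 :: stopped
Q's transition system — 3 states:
  v0 = c.(c.0 + c.0) :: ··c··> v1
  v1 = c.0 + c.0 :: ··c··> v2
  v2 = 0 :: stopped
Executing a from P (initial set {u0}):
  [1] a ⇒ {u1}
  — P admits the full trace.
Executing a from Q (initial set {v0}):
  [1] a ⇒ ∅ (Q stuck)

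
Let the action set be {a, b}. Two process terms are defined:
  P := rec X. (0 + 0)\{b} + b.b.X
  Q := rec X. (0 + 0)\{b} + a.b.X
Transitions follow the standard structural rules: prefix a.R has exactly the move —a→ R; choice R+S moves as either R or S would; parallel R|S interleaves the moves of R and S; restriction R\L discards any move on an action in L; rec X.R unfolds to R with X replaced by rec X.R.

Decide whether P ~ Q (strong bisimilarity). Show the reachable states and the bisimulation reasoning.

P's transition system — 2 states:
  u0 = rec X. (0 + 0)\{b} + b.b.X :: -b-> u1
  u1 = b.(rec X. (0 + 0)\{b} + b.b.X) :: -b-> u0
Q's transition system — 2 states:
  v0 = rec X. (0 + 0)\{b} + a.b.X :: -a-> v1
  v1 = b.(rec X. (0 + 0)\{b} + a.b.X) :: -b-> v0
Coarsest stable partition (strong bisimilarity classes):
  B0 = {u0, u1}
  B1 = {v0}
  B2 = {v1}
u0 ∈ B0, v0 ∈ B1 → different blocks

NO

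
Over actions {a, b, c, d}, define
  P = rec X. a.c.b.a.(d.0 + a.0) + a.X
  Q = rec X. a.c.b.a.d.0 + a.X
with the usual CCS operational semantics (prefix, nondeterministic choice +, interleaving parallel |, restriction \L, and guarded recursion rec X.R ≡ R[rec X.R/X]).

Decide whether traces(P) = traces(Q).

LTS(P): 6 reachable states
  m0 = rec X. a.c.b.a.(d.0 + a.0) + a.X ⊢ —a→ m0, —a→ m1
  m1 = c.b.a.(d.0 + a.0) ⊢ —c→ m2
  m2 = b.a.(d.0 + a.0) ⊢ —b→ m3
  m3 = a.(d.0 + a.0) ⊢ —a→ m4
  m4 = d.0 + a.0 ⊢ —a→ m5, —d→ m5
  m5 = 0 ⊢ stopped
LTS(Q): 6 reachable states
  n0 = rec X. a.c.b.a.d.0 + a.X ⊢ —a→ n0, —a→ n1
  n1 = c.b.a.d.0 ⊢ —c→ n2
  n2 = b.a.d.0 ⊢ —b→ n3
  n3 = a.d.0 ⊢ —a→ n4
  n4 = d.0 ⊢ —d→ n5
  n5 = 0 ⊢ stopped
Trace ⟨acbaa⟩ through P, begin at {m0}:
  [1] a ⇒ {m0, m1}
  [2] c ⇒ {m2}
  [3] b ⇒ {m3}
  [4] a ⇒ {m4}
  [5] a ⇒ {m5}
  P completes σ.
Trace ⟨acbaa⟩ through Q, begin at {n0}:
  [1] a ⇒ {n0, n1}
  [2] c ⇒ {n2}
  [3] b ⇒ {n3}
  [4] a ⇒ {n4}
  [5] a ⇒ no successor for Q

NO — witness ⟨acbaa⟩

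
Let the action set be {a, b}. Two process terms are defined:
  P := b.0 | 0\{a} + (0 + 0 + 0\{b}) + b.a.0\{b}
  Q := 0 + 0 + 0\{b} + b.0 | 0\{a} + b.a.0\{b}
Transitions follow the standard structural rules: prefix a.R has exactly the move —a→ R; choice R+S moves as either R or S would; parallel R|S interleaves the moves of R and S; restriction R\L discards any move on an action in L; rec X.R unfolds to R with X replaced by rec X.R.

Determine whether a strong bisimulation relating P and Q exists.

P's transition system — 4 states:
  m0 = b.0 | 0\{a} + (0 + 0 + 0\{b}) + b.a.0\{b} ⊢ --b--▸ m1, --b--▸ m2
  m1 = 0 | 0\{a} ⊢ (no moves)
  m2 = a.0\{b} ⊢ --a--▸ m3
  m3 = 0\{b} ⊢ (no moves)
Q's transition system — 4 states:
  n0 = 0 + 0 + 0\{b} + b.0 | 0\{a} + b.a.0\{b} ⊢ --b--▸ n1, --b--▸ n2
  n1 = 0 | 0\{a} ⊢ (no moves)
  n2 = a.0\{b} ⊢ --a--▸ n3
  n3 = 0\{b} ⊢ (no moves)
Coarsest stable partition (strong bisimilarity classes):
  B0 = {m0, n0}
  B1 = {m2, n2}
  B2 = {m1, m3, n1, n3}
m0 ∈ B0, n0 ∈ B0 → same block

bisimilar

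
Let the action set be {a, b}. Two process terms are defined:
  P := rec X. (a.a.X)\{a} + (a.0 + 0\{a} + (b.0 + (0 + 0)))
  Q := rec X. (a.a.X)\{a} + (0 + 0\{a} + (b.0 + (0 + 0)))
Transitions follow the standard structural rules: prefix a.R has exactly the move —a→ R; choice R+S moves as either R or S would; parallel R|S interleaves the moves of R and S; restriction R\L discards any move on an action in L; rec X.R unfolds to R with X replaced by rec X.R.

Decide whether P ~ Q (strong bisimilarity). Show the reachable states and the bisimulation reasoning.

P's transition system — 2 states:
  p0 = rec X. (a.a.X)\{a} + (a.0 + 0\{a} + (b.0 + (0 + 0))) | —a→ p1, —b→ p1
  p1 = 0 | deadlocked
Q's transition system — 2 states:
  q0 = rec X. (a.a.X)\{a} + (0 + 0\{a} + (b.0 + (0 + 0))) | —b→ q1
  q1 = 0 | deadlocked
Bisimilarity quotient blocks:
  B0 = {p0}
  B1 = {p1, q1}
  B2 = {q0}
p0 ∈ B0, q0 ∈ B2 → different blocks

not bisimilar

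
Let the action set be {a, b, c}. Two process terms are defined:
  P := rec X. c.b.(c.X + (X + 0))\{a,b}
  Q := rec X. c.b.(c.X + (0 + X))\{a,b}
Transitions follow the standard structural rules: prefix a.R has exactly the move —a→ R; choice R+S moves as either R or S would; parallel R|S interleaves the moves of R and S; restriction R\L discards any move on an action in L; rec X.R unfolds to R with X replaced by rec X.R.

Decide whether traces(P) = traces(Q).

YES

P's transition system — 5 states:
  m0 = rec X. c.b.(c.X + (X + 0))\{a,b} :: --c--▸ m1
  m1 = b.(c.(rec X. c.b.(c.X + (X + 0))\{a,b}) + ((rec X. c.b.(c.X + (X + 0))\{a,b}) + 0))\{a,b} :: --b--▸ m2
  m2 = (c.(rec X. c.b.(c.X + (X + 0))\{a,b}) + ((rec X. c.b.(c.X + (X + 0))\{a,b}) + 0))\{a,b} :: --c--▸ m3, --c--▸ m4
  m3 = (b.(c.(rec X. c.b.(c.X + (X + 0))\{a,b}) + ((rec X. c.b.(c.X + (X + 0))\{a,b}) + 0))\{a,b})\{a,b} :: stopped
  m4 = (rec X. c.b.(c.X + (X + 0))\{a,b})\{a,b} :: --c--▸ m3
Q's transition system — 5 states:
  n0 = rec X. c.b.(c.X + (0 + X))\{a,b} :: --c--▸ n1
  n1 = b.(c.(rec X. c.b.(c.X + (0 + X))\{a,b}) + (0 + (rec X. c.b.(c.X + (0 + X))\{a,b})))\{a,b} :: --b--▸ n2
  n2 = (c.(rec X. c.b.(c.X + (0 + X))\{a,b}) + (0 + (rec X. c.b.(c.X + (0 + X))\{a,b})))\{a,b} :: --c--▸ n3, --c--▸ n4
  n3 = (b.(c.(rec X. c.b.(c.X + (0 + X))\{a,b}) + (0 + (rec X. c.b.(c.X + (0 + X))\{a,b})))\{a,b})\{a,b} :: stopped
  n4 = (rec X. c.b.(c.X + (0 + X))\{a,b})\{a,b} :: --c--▸ n3
Partition-refinement fixed point:
  B0 = {m0, n0}
  B1 = {m1, n1}
  B2 = {m2, n2}
  B3 = {m4, n4}
  B4 = {m3, n3}
m0 ∈ B0, n0 ∈ B0 → same block
Bisimilar ⇒ trace-equivalent.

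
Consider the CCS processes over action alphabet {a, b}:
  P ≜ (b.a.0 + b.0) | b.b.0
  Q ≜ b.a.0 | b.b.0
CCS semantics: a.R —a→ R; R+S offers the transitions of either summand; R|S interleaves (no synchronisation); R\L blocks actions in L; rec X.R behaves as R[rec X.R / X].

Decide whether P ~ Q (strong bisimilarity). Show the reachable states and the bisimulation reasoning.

LTS(P): 9 reachable states
  p0 = (b.a.0 + b.0) | b.b.0 → ··b··> p1, ··b··> p2, ··b··> p3
  p1 = (b.a.0 + b.0) | b.0 → ··b··> p4, ··b··> p5, ··b··> p6
  p2 = 0 | b.b.0 → ··b··> p5
  p3 = a.0 | b.b.0 → ··a··> p2, ··b··> p6
  p4 = (b.a.0 + b.0) | 0 → ··b··> p7, ··b··> p8
  p5 = 0 | b.0 → ··b··> p7
  p6 = a.0 | b.0 → ··a··> p5, ··b··> p8
  p7 = 0 | 0 → stopped
  p8 = a.0 | 0 → ··a··> p7
LTS(Q): 9 reachable states
  q0 = b.a.0 | b.b.0 → ··b··> q1, ··b··> q2
  q1 = a.0 | b.b.0 → ··a··> q3, ··b··> q4
  q2 = b.a.0 | b.0 → ··b··> q4, ··b··> q5
  q3 = 0 | b.b.0 → ··b··> q6
  q4 = a.0 | b.0 → ··a··> q6, ··b··> q7
  q5 = b.a.0 | 0 → ··b··> q7
  q6 = 0 | b.0 → ··b··> q8
  q7 = a.0 | 0 → ··a··> q8
  q8 = 0 | 0 → stopped
Coarsest stable partition (strong bisimilarity classes):
  B0 = {p0}
  B1 = {p3, q1}
  B2 = {p2, q3}
  B3 = {p5, q6}
  B4 = {p7, q8}
  B5 = {p6, q4}
  B6 = {p8, q7}
  B7 = {p1}
  B8 = {p4}
  B9 = {q0}
  B10 = {q2}
  B11 = {q5}
p0 ∈ B0, q0 ∈ B9 → different blocks

not bisimilar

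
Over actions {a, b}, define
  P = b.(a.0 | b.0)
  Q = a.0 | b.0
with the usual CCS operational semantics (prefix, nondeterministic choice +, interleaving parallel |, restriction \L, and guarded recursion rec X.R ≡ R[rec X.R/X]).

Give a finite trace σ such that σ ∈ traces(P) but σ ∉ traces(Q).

bb

Reachable graph of P (5 states):
  u0 = b.(a.0 | b.0) :: ··b··> u1
  u1 = a.0 | b.0 :: ··a··> u2, ··b··> u3
  u2 = 0 | b.0 :: ··b··> u4
  u3 = a.0 | 0 :: ··a··> u4
  u4 = 0 | 0 :: stopped
Reachable graph of Q (4 states):
  v0 = a.0 | b.0 :: ··a··> v1, ··b··> v2
  v1 = 0 | b.0 :: ··b··> v3
  v2 = a.0 | 0 :: ··a··> v3
  v3 = 0 | 0 :: stopped
Trace ⟨bb⟩ through P, begin at {u0}:
  step 1 (b): {u1}
  step 2 (b): {u3}
  ✓ P
Trace ⟨bb⟩ through Q, begin at {v0}:
  step 1 (b): {v2}
  step 2 (b): ∅ (Q stuck)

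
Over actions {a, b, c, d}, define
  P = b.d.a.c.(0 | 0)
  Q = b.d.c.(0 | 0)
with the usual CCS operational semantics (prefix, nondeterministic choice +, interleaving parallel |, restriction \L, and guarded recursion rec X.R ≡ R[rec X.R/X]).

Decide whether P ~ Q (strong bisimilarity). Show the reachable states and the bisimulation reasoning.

LTS(P): 5 reachable states
  p0 = b.d.a.c.(0 | 0) → ··b··> p1
  p1 = d.a.c.(0 | 0) → ··d··> p2
  p2 = a.c.(0 | 0) → ··a··> p3
  p3 = c.(0 | 0) → ··c··> p4
  p4 = 0 | 0 → ·
LTS(Q): 4 reachable states
  q0 = b.d.c.(0 | 0) → ··b··> q1
  q1 = d.c.(0 | 0) → ··d··> q2
  q2 = c.(0 | 0) → ··c··> q3
  q3 = 0 | 0 → ·
Coarsest stable partition (strong bisimilarity classes):
  B0 = {p0}
  B1 = {p1}
  B2 = {p2}
  B3 = {p3, q2}
  B4 = {p4, q3}
  B5 = {q0}
  B6 = {q1}
p0 ∈ B0, q0 ∈ B5 → different blocks

not bisimilar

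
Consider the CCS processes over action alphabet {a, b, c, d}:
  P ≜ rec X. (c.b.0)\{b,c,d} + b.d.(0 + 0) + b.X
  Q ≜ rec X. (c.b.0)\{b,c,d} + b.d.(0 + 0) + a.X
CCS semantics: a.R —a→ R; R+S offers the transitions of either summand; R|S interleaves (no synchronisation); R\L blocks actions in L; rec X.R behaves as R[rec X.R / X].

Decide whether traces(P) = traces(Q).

Reachable graph of P (3 states):
  u0 = rec X. (c.b.0)\{b,c,d} + b.d.(0 + 0) + b.X ⊢ -b-> u0, -b-> u1
  u1 = d.(0 + 0) ⊢ -d-> u2
  u2 = 0 + 0 ⊢ stopped
Reachable graph of Q (3 states):
  v0 = rec X. (c.b.0)\{b,c,d} + b.d.(0 + 0) + a.X ⊢ -a-> v0, -b-> v1
  v1 = d.(0 + 0) ⊢ -d-> v2
  v2 = 0 + 0 ⊢ stopped
Executing bb from P (initial set {u0}):
  step 1 (b): {u0, u1}
  step 2 (b): {u0, u1}
  — P admits the full trace.
Executing bb from Q (initial set {v0}):
  step 1 (b): {v1}
  step 2 (b): ∅  — Q cannot continue

traces(P) ≠ traces(Q) — witness ⟨bb⟩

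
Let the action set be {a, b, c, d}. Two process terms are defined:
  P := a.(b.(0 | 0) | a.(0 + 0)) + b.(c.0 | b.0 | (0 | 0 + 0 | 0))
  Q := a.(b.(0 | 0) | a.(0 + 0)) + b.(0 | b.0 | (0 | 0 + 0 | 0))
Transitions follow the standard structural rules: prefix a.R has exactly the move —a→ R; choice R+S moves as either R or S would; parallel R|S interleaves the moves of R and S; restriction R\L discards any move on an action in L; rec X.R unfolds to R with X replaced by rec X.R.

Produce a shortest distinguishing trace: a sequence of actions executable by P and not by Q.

bc

LTS(P): 9 reachable states
  m0 = a.(b.(0 | 0) | a.(0 + 0)) + b.(c.0 | b.0 | (0 | 0 + 0 | 0)) ⊢ =a=> m1, =b=> m2
  m1 = b.(0 | 0) | a.(0 + 0) ⊢ =a=> m3, =b=> m4
  m2 = c.0 | b.0 | (0 | 0 + 0 | 0) ⊢ =b=> m5, =c=> m6
  m3 = b.(0 | 0) | (0 + 0) ⊢ =b=> m7
  m4 = 0 | 0 | a.(0 + 0) ⊢ =a=> m7
  m5 = c.0 | 0 | (0 | 0 + 0 | 0) ⊢ =c=> m8
  m6 = 0 | b.0 | (0 | 0 + 0 | 0) ⊢ =b=> m8
  m7 = 0 | 0 | (0 + 0) ⊢ stopped
  m8 = 0 | 0 | (0 | 0 + 0 | 0) ⊢ stopped
LTS(Q): 7 reachable states
  n0 = a.(b.(0 | 0) | a.(0 + 0)) + b.(0 | b.0 | (0 | 0 + 0 | 0)) ⊢ =a=> n1, =b=> n2
  n1 = b.(0 | 0) | a.(0 + 0) ⊢ =a=> n3, =b=> n4
  n2 = 0 | b.0 | (0 | 0 + 0 | 0) ⊢ =b=> n5
  n3 = b.(0 | 0) | (0 + 0) ⊢ =b=> n6
  n4 = 0 | 0 | a.(0 + 0) ⊢ =a=> n6
  n5 = 0 | 0 | (0 | 0 + 0 | 0) ⊢ stopped
  n6 = 0 | 0 | (0 + 0) ⊢ stopped
Executing bc from P (initial set {m0}):
  [1] b ⇒ {m2}
  [2] c ⇒ {m6}
  P completes σ.
Executing bc from Q (initial set {n0}):
  [1] b ⇒ {n2}
  [2] c ⇒ ∅ (Q stuck)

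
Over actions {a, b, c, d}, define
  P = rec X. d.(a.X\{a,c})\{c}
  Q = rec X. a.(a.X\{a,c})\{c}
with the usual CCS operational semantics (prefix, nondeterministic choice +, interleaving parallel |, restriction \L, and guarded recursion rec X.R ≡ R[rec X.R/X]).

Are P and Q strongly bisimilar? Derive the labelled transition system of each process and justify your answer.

P ≁ Q

P's transition system — 4 states:
  m0 = rec X. d.(a.X\{a,c})\{c} ⊢ —d→ m1
  m1 = (a.(rec X. d.(a.X\{a,c})\{c})\{a,c})\{c} ⊢ —a→ m2
  m2 = (rec X. d.(a.X\{a,c})\{c})\{a,c}\{c} ⊢ —d→ m3
  m3 = (a.(rec X. d.(a.X\{a,c})\{c})\{a,c})\{c}\{a,c}\{c} ⊢ ∅
Q's transition system — 3 states:
  n0 = rec X. a.(a.X\{a,c})\{c} ⊢ —a→ n1
  n1 = (a.(rec X. a.(a.X\{a,c})\{c})\{a,c})\{c} ⊢ —a→ n2
  n2 = (rec X. a.(a.X\{a,c})\{c})\{a,c}\{c} ⊢ ∅
Bisimilarity quotient blocks:
  B0 = {m0}
  B1 = {m1}
  B2 = {m2}
  B3 = {m3, n2}
  B4 = {n0}
  B5 = {n1}
m0 ∈ B0, n0 ∈ B4 → different blocks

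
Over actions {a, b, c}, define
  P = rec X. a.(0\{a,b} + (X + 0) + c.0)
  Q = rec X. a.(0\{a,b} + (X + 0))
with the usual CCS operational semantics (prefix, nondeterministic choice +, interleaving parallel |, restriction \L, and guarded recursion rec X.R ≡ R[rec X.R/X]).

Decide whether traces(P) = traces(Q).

trace-distinct — witness ⟨ac⟩

Reachable graph of P (3 states):
  m0 = rec X. a.(0\{a,b} + (X + 0) + c.0) ⊢ —a→ m1
  m1 = 0\{a,b} + ((rec X. a.(0\{a,b} + (X + 0) + c.0)) + 0) + c.0 ⊢ —a→ m1, —c→ m2
  m2 = 0 ⊢ (no moves)
Reachable graph of Q (2 states):
  n0 = rec X. a.(0\{a,b} + (X + 0)) ⊢ —a→ n1
  n1 = 0\{a,b} + ((rec X. a.(0\{a,b} + (X + 0))) + 0) ⊢ —a→ n1
Run σ = ⟨ac⟩ on P: start {m0}
  step 1 (a): {m1}
  step 2 (c): {m2}
  — P admits the full trace.
Run σ = ⟨ac⟩ on Q: start {n0}
  step 1 (a): {n1}
  step 2 (c): no successor for Q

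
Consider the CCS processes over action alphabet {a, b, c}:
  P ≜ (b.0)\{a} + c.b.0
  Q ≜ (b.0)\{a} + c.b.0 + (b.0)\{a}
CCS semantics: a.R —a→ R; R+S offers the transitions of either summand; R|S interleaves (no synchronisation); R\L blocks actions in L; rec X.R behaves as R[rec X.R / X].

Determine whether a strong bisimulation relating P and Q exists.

Reachable graph of P (4 states):
  m0 = (b.0)\{a} + c.b.0 | —b→ m1, —c→ m2
  m1 = 0\{a} | stopped
  m2 = b.0 | —b→ m3
  m3 = 0 | stopped
Reachable graph of Q (4 states):
  n0 = (b.0)\{a} + c.b.0 + (b.0)\{a} | —b→ n1, —c→ n2
  n1 = 0\{a} | stopped
  n2 = b.0 | —b→ n3
  n3 = 0 | stopped
Coarsest stable partition (strong bisimilarity classes):
  B0 = {m0, n0}
  B1 = {m1, m3, n1, n3}
  B2 = {m2, n2}
m0 ∈ B0, n0 ∈ B0 → same block

P ~ Q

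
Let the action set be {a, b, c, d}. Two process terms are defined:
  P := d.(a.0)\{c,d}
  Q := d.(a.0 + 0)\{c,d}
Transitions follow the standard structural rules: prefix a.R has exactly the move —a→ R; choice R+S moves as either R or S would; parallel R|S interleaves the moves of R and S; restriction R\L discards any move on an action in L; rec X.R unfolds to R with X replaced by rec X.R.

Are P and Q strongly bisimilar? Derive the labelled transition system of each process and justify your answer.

LTS(P): 3 reachable states
  u0 = d.(a.0)\{c,d} | -d-> u1
  u1 = (a.0)\{c,d} | -a-> u2
  u2 = 0\{c,d} | deadlocked
LTS(Q): 3 reachable states
  v0 = d.(a.0 + 0)\{c,d} | -d-> v1
  v1 = (a.0 + 0)\{c,d} | -a-> v2
  v2 = 0\{c,d} | deadlocked
Partition-refinement fixed point:
  B0 = {u0, v0}
  B1 = {u1, v1}
  B2 = {u2, v2}
u0 ∈ B0, v0 ∈ B0 → same block

bisimilar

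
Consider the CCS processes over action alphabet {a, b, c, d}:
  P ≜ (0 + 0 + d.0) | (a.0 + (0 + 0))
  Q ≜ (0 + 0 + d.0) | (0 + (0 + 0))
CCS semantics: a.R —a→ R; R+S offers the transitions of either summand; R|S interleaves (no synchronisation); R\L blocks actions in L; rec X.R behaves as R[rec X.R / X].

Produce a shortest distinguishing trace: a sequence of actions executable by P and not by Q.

P's transition system — 4 states:
  m0 = (0 + 0 + d.0) | (a.0 + (0 + 0)) → --a--▸ m1, --d--▸ m2
  m1 = (0 + 0 + d.0) | 0 → --d--▸ m3
  m2 = 0 | (a.0 + (0 + 0)) → --a--▸ m3
  m3 = 0 | 0 → ·
Q's transition system — 2 states:
  n0 = (0 + 0 + d.0) | (0 + (0 + 0)) → --d--▸ n1
  n1 = 0 | (0 + (0 + 0)) → ·
Run σ = ⟨a⟩ on P: start {m0}
  [1] a ⇒ {m1}
  — P admits the full trace.
Run σ = ⟨a⟩ on Q: start {n0}
  [1] a ⇒ ∅ (Q stuck)

a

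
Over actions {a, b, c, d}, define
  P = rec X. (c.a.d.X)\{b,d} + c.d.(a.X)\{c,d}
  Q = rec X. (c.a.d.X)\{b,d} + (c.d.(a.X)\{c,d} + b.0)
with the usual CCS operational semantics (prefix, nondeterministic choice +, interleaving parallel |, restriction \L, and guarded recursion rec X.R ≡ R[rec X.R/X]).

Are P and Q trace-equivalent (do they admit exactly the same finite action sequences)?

P's transition system — 6 states:
  s0 = rec X. (c.a.d.X)\{b,d} + c.d.(a.X)\{c,d} :: -c-> s1, -c-> s2
  s1 = (a.d.(rec X. (c.a.d.X)\{b,d} + c.d.(a.X)\{c,d}))\{b,d} :: -a-> s3
  s2 = d.(a.(rec X. (c.a.d.X)\{b,d} + c.d.(a.X)\{c,d}))\{c,d} :: -d-> s4
  s3 = (d.(rec X. (c.a.d.X)\{b,d} + c.d.(a.X)\{c,d}))\{b,d} :: (no moves)
  s4 = (a.(rec X. (c.a.d.X)\{b,d} + c.d.(a.X)\{c,d}))\{c,d} :: -a-> s5
  s5 = (rec X. (c.a.d.X)\{b,d} + c.d.(a.X)\{c,d})\{c,d} :: (no moves)
Q's transition system — 8 states:
  t0 = rec X. (c.a.d.X)\{b,d} + (c.d.(a.X)\{c,d} + b.0) :: -b-> t1, -c-> t2, -c-> t3
  t1 = 0 :: (no moves)
  t2 = (a.d.(rec X. (c.a.d.X)\{b,d} + (c.d.(a.X)\{c,d} + b.0)))\{b,d} :: -a-> t4
  t3 = d.(a.(rec X. (c.a.d.X)\{b,d} + (c.d.(a.X)\{c,d} + b.0)))\{c,d} :: -d-> t5
  t4 = (d.(rec X. (c.a.d.X)\{b,d} + (c.d.(a.X)\{c,d} + b.0)))\{b,d} :: (no moves)
  t5 = (a.(rec X. (c.a.d.X)\{b,d} + (c.d.(a.X)\{c,d} + b.0)))\{c,d} :: -a-> t6
  t6 = (rec X. (c.a.d.X)\{b,d} + (c.d.(a.X)\{c,d} + b.0))\{c,d} :: -b-> t7
  t7 = 0\{c,d} :: (no moves)
Executing b from Q (initial set {t0}):
  step 1 (b): {t1}
  — Q admits the full trace.
Executing b from P (initial set {s0}):
  step 1 (b): ∅ (P stuck)

traces(P) ≠ traces(Q) — witness ⟨b⟩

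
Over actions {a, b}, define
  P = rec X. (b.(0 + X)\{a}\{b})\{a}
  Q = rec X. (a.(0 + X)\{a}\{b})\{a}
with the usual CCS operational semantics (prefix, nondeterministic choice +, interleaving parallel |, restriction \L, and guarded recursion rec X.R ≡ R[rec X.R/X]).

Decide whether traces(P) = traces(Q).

LTS(P): 2 reachable states
  m0 = rec X. (b.(0 + X)\{a}\{b})\{a} has moves --b--▸ m1
  m1 = (0 + (rec X. (b.(0 + X)\{a}\{b})\{a}))\{a}\{b}\{a} has moves ∅
LTS(Q): 1 reachable states
  n0 = rec X. (a.(0 + X)\{a}\{b})\{a} has moves ∅
Trace ⟨b⟩ through P, begin at {m0}:
  after b @ step 1: {m1}
  — P admits the full trace.
Trace ⟨b⟩ through Q, begin at {n0}:
  after b @ step 1: ∅  — Q cannot continue

NO — witness ⟨b⟩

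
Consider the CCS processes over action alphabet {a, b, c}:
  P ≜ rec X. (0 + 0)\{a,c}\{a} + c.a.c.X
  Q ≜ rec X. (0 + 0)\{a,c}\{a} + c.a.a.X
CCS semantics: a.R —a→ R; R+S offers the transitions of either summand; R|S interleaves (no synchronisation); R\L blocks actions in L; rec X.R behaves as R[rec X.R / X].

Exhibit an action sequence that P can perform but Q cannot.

LTS(P): 3 reachable states
  s0 = rec X. (0 + 0)\{a,c}\{a} + c.a.c.X | -c-> s1
  s1 = a.c.(rec X. (0 + 0)\{a,c}\{a} + c.a.c.X) | -a-> s2
  s2 = c.(rec X. (0 + 0)\{a,c}\{a} + c.a.c.X) | -c-> s0
LTS(Q): 3 reachable states
  t0 = rec X. (0 + 0)\{a,c}\{a} + c.a.a.X | -c-> t1
  t1 = a.a.(rec X. (0 + 0)\{a,c}\{a} + c.a.a.X) | -a-> t2
  t2 = a.(rec X. (0 + 0)\{a,c}\{a} + c.a.a.X) | -a-> t0
Trace ⟨cac⟩ through P, begin at {s0}:
  after c @ step 1: {s1}
  after a @ step 2: {s2}
  after c @ step 3: {s0}
  P completes σ.
Trace ⟨cac⟩ through Q, begin at {t0}:
  after c @ step 1: {t1}
  after a @ step 2: {t2}
  after c @ step 3: no successor for Q

cac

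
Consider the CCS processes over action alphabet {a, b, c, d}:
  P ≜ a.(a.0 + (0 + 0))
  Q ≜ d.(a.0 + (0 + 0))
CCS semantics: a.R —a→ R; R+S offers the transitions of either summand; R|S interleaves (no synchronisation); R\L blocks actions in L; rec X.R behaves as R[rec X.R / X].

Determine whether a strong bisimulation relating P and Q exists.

Reachable graph of P (3 states):
  m0 = a.(a.0 + (0 + 0)) :: =a=> m1
  m1 = a.0 + (0 + 0) :: =a=> m2
  m2 = 0 :: stopped
Reachable graph of Q (3 states):
  n0 = d.(a.0 + (0 + 0)) :: =d=> n1
  n1 = a.0 + (0 + 0) :: =a=> n2
  n2 = 0 :: stopped
Coarsest stable partition (strong bisimilarity classes):
  B0 = {m0}
  B1 = {m1, n1}
  B2 = {m2, n2}
  B3 = {n0}
m0 ∈ B0, n0 ∈ B3 → different blocks

not bisimilar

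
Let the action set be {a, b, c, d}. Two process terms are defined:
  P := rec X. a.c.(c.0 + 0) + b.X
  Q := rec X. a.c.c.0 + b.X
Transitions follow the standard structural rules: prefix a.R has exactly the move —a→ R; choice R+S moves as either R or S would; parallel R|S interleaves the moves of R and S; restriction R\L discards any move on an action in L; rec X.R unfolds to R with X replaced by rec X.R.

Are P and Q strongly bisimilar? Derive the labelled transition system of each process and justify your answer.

YES

Reachable graph of P (4 states):
  p0 = rec X. a.c.(c.0 + 0) + b.X :: -a-> p1, -b-> p0
  p1 = c.(c.0 + 0) :: -c-> p2
  p2 = c.0 + 0 :: -c-> p3
  p3 = 0 :: ·
Reachable graph of Q (4 states):
  q0 = rec X. a.c.c.0 + b.X :: -a-> q1, -b-> q0
  q1 = c.c.0 :: -c-> q2
  q2 = c.0 :: -c-> q3
  q3 = 0 :: ·
Bisimilarity quotient blocks:
  B0 = {p0, q0}
  B1 = {p1, q1}
  B2 = {p2, q2}
  B3 = {p3, q3}
p0 ∈ B0, q0 ∈ B0 → same block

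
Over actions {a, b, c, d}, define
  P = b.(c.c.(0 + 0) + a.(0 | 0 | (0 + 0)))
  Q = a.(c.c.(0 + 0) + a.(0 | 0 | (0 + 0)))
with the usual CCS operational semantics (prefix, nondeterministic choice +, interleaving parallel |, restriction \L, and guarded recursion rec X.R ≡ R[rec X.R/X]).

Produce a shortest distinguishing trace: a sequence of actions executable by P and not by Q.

b

P's transition system — 5 states:
  p0 = b.(c.c.(0 + 0) + a.(0 | 0 | (0 + 0))) :: —b→ p1
  p1 = c.c.(0 + 0) + a.(0 | 0 | (0 + 0)) :: —a→ p2, —c→ p3
  p2 = 0 | 0 | (0 + 0) :: deadlocked
  p3 = c.(0 + 0) :: —c→ p4
  p4 = 0 + 0 :: deadlocked
Q's transition system — 5 states:
  q0 = a.(c.c.(0 + 0) + a.(0 | 0 | (0 + 0))) :: —a→ q1
  q1 = c.c.(0 + 0) + a.(0 | 0 | (0 + 0)) :: —a→ q2, —c→ q3
  q2 = 0 | 0 | (0 + 0) :: deadlocked
  q3 = c.(0 + 0) :: —c→ q4
  q4 = 0 + 0 :: deadlocked
Executing b from P (initial set {p0}):
  after b @ step 1: {p1}
  ✓ P
Executing b from Q (initial set {q0}):
  after b @ step 1: ∅  — Q cannot continue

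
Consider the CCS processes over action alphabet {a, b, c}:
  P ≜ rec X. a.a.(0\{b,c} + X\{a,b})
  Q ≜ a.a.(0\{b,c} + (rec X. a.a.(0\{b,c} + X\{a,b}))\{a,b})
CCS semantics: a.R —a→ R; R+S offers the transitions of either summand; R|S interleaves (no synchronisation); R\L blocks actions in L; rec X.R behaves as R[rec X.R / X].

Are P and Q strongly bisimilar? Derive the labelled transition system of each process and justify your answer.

YES

P's transition system — 3 states:
  m0 = rec X. a.a.(0\{b,c} + X\{a,b}) → =a=> m1
  m1 = a.(0\{b,c} + (rec X. a.a.(0\{b,c} + X\{a,b}))\{a,b}) → =a=> m2
  m2 = 0\{b,c} + (rec X. a.a.(0\{b,c} + X\{a,b}))\{a,b} → stopped
Q's transition system — 3 states:
  n0 = a.a.(0\{b,c} + (rec X. a.a.(0\{b,c} + X\{a,b}))\{a,b}) → =a=> n1
  n1 = a.(0\{b,c} + (rec X. a.a.(0\{b,c} + X\{a,b}))\{a,b}) → =a=> n2
  n2 = 0\{b,c} + (rec X. a.a.(0\{b,c} + X\{a,b}))\{a,b} → stopped
Partition-refinement fixed point:
  B0 = {m0, n0}
  B1 = {m1, n1}
  B2 = {m2, n2}
m0 ∈ B0, n0 ∈ B0 → same block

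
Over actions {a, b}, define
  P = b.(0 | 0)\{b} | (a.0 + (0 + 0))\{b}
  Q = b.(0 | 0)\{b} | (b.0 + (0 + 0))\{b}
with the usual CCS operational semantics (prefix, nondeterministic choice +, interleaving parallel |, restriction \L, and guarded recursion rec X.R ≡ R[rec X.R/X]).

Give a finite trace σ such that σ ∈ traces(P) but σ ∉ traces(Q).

a

P's transition system — 4 states:
  p0 = b.(0 | 0)\{b} | (a.0 + (0 + 0))\{b} :: ··a··> p1, ··b··> p2
  p1 = b.(0 | 0)\{b} | 0\{b} :: ··b··> p3
  p2 = (0 | 0)\{b} | (a.0 + (0 + 0))\{b} :: ··a··> p3
  p3 = (0 | 0)\{b} | 0\{b} :: (no moves)
Q's transition system — 2 states:
  q0 = b.(0 | 0)\{b} | (b.0 + (0 + 0))\{b} :: ··b··> q1
  q1 = (0 | 0)\{b} | (b.0 + (0 + 0))\{b} :: (no moves)
Run σ = ⟨a⟩ on P: start {p0}
  after a @ step 1: {p1}
  ✓ P
Run σ = ⟨a⟩ on Q: start {q0}
  after a @ step 1: no successor for Q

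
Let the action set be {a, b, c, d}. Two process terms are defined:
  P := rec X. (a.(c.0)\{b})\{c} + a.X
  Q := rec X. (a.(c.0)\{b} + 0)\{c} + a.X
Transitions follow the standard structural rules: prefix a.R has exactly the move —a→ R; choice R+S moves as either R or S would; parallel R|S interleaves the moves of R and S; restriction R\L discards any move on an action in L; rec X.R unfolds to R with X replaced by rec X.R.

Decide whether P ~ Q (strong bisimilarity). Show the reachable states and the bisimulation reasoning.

P ~ Q

Reachable graph of P (2 states):
  u0 = rec X. (a.(c.0)\{b})\{c} + a.X :: --a--▸ u0, --a--▸ u1
  u1 = (c.0)\{b}\{c} :: ∅
Reachable graph of Q (2 states):
  v0 = rec X. (a.(c.0)\{b} + 0)\{c} + a.X :: --a--▸ v0, --a--▸ v1
  v1 = (c.0)\{b}\{c} :: ∅
Bisimilarity quotient blocks:
  B0 = {u0, v0}
  B1 = {u1, v1}
u0 ∈ B0, v0 ∈ B0 → same block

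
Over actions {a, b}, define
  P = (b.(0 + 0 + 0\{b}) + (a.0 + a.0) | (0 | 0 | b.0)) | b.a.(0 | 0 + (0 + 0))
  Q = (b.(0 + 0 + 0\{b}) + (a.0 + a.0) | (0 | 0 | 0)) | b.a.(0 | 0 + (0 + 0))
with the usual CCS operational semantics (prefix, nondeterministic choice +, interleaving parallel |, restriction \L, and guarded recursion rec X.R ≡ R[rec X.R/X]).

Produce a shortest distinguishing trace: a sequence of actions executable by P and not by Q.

P's transition system — 15 states:
  m0 = (b.(0 + 0 + 0\{b}) + (a.0 + a.0) | (0 | 0 | b.0)) | b.a.(0 | 0 + (0 + 0)) has moves =a=> m1, =b=> m2, =b=> m3, =b=> m4
  m1 = 0 | (0 | 0 | b.0) | b.a.(0 | 0 + (0 + 0)) has moves =b=> m5, =b=> m6
  m2 = (0 + 0 + 0\{b}) | b.a.(0 | 0 + (0 + 0)) has moves =b=> m7
  m3 = (a.0 + a.0) | (0 | 0 | 0) | b.a.(0 | 0 + (0 + 0)) has moves =a=> m5, =b=> m8
  m4 = (b.(0 + 0 + 0\{b}) + (a.0 + a.0) | (0 | 0 | b.0)) | a.(0 | 0 + (0 + 0)) has moves =a=> m6, =a=> m9, =b=> m7, =b=> m8
  m5 = 0 | (0 | 0 | 0) | b.a.(0 | 0 + (0 + 0)) has moves =b=> m10
  m6 = 0 | (0 | 0 | b.0) | a.(0 | 0 + (0 + 0)) has moves =a=> m11, =b=> m10
  m7 = (0 + 0 + 0\{b}) | a.(0 | 0 + (0 + 0)) has moves =a=> m12
  m8 = (a.0 + a.0) | (0 | 0 | 0) | a.(0 | 0 + (0 + 0)) has moves =a=> m10, =a=> m13
  m9 = (b.(0 + 0 + 0\{b}) + (a.0 + a.0) | (0 | 0 | b.0)) | (0 | 0 + (0 + 0)) has moves =a=> m11, =b=> m12, =b=> m13
  m10 = 0 | (0 | 0 | 0) | a.(0 | 0 + (0 + 0)) has moves =a=> m14
  m11 = 0 | (0 | 0 | b.0) | (0 | 0 + (0 + 0)) has moves =b=> m14
  m12 = (0 + 0 + 0\{b}) | (0 | 0 + (0 + 0)) has moves (no moves)
  m13 = (a.0 + a.0) | (0 | 0 | 0) | (0 | 0 + (0 + 0)) has moves =a=> m14
  m14 = 0 | (0 | 0 | 0) | (0 | 0 + (0 + 0)) has moves (no moves)
Q's transition system — 9 states:
  n0 = (b.(0 + 0 + 0\{b}) + (a.0 + a.0) | (0 | 0 | 0)) | b.a.(0 | 0 + (0 + 0)) has moves =a=> n1, =b=> n2, =b=> n3
  n1 = 0 | (0 | 0 | 0) | b.a.(0 | 0 + (0 + 0)) has moves =b=> n4
  n2 = (0 + 0 + 0\{b}) | b.a.(0 | 0 + (0 + 0)) has moves =b=> n5
  n3 = (b.(0 + 0 + 0\{b}) + (a.0 + a.0) | (0 | 0 | 0)) | a.(0 | 0 + (0 + 0)) has moves =a=> n4, =a=> n6, =b=> n5
  n4 = 0 | (0 | 0 | 0) | a.(0 | 0 + (0 + 0)) has moves =a=> n7
  n5 = (0 + 0 + 0\{b}) | a.(0 | 0 + (0 + 0)) has moves =a=> n8
  n6 = (b.(0 + 0 + 0\{b}) + (a.0 + a.0) | (0 | 0 | 0)) | (0 | 0 + (0 + 0)) has moves =a=> n7, =b=> n8
  n7 = 0 | (0 | 0 | 0) | (0 | 0 + (0 + 0)) has moves (no moves)
  n8 = (0 + 0 + 0\{b}) | (0 | 0 + (0 + 0)) has moves (no moves)
Run σ = ⟨abb⟩ on P: start {m0}
  after a @ step 1: {m1}
  after b @ step 2: {m5, m6}
  after b @ step 3: {m10}
  P completes σ.
Run σ = ⟨abb⟩ on Q: start {n0}
  after a @ step 1: {n1}
  after b @ step 2: {n4}
  after b @ step 3: ∅ (Q stuck)

abb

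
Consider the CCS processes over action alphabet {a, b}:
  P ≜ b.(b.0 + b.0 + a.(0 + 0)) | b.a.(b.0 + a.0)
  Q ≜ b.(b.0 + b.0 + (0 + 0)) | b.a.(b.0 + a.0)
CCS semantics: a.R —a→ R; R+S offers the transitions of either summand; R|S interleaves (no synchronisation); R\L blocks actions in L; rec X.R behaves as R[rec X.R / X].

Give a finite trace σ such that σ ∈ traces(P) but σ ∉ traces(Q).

Reachable graph of P (16 states):
  u0 = b.(b.0 + b.0 + a.(0 + 0)) | b.a.(b.0 + a.0) | --b--▸ u1, --b--▸ u2
  u1 = (b.0 + b.0 + a.(0 + 0)) | b.a.(b.0 + a.0) | --a--▸ u3, --b--▸ u4, --b--▸ u5
  u2 = b.(b.0 + b.0 + a.(0 + 0)) | a.(b.0 + a.0) | --a--▸ u6, --b--▸ u4
  u3 = (0 + 0) | b.a.(b.0 + a.0) | --b--▸ u7
  u4 = (b.0 + b.0 + a.(0 + 0)) | a.(b.0 + a.0) | --a--▸ u7, --a--▸ u8, --b--▸ u9
  u5 = 0 | b.a.(b.0 + a.0) | --b--▸ u9
  u6 = b.(b.0 + b.0 + a.(0 + 0)) | (b.0 + a.0) | --a--▸ u10, --b--▸ u10, --b--▸ u8
  u7 = (0 + 0) | a.(b.0 + a.0) | --a--▸ u11
  u8 = (b.0 + b.0 + a.(0 + 0)) | (b.0 + a.0) | --a--▸ u11, --a--▸ u12, --b--▸ u12, --b--▸ u13
  u9 = 0 | a.(b.0 + a.0) | --a--▸ u13
  u10 = b.(b.0 + b.0 + a.(0 + 0)) | 0 | --b--▸ u12
  u11 = (0 + 0) | (b.0 + a.0) | --a--▸ u14, --b--▸ u14
  u12 = (b.0 + b.0 + a.(0 + 0)) | 0 | --a--▸ u14, --b--▸ u15
  u13 = 0 | (b.0 + a.0) | --a--▸ u15, --b--▸ u15
  u14 = (0 + 0) | 0 | ∅
  u15 = 0 | 0 | ∅
Reachable graph of Q (12 states):
  v0 = b.(b.0 + b.0 + (0 + 0)) | b.a.(b.0 + a.0) | --b--▸ v1, --b--▸ v2
  v1 = (b.0 + b.0 + (0 + 0)) | b.a.(b.0 + a.0) | --b--▸ v3, --b--▸ v4
  v2 = b.(b.0 + b.0 + (0 + 0)) | a.(b.0 + a.0) | --a--▸ v5, --b--▸ v3
  v3 = (b.0 + b.0 + (0 + 0)) | a.(b.0 + a.0) | --a--▸ v6, --b--▸ v7
  v4 = 0 | b.a.(b.0 + a.0) | --b--▸ v7
  v5 = b.(b.0 + b.0 + (0 + 0)) | (b.0 + a.0) | --a--▸ v8, --b--▸ v6, --b--▸ v8
  v6 = (b.0 + b.0 + (0 + 0)) | (b.0 + a.0) | --a--▸ v9, --b--▸ v10, --b--▸ v9
  v7 = 0 | a.(b.0 + a.0) | --a--▸ v10
  v8 = b.(b.0 + b.0 + (0 + 0)) | 0 | --b--▸ v9
  v9 = (b.0 + b.0 + (0 + 0)) | 0 | --b--▸ v11
  v10 = 0 | (b.0 + a.0) | --a--▸ v11, --b--▸ v11
  v11 = 0 | 0 | ∅
Executing babaa from P (initial set {u0}):
  [1] b ⇒ {u1, u2}
  [2] a ⇒ {u3, u6}
  [3] b ⇒ {u10, u7, u8}
  [4] a ⇒ {u11, u12}
  [5] a ⇒ {u14}
  ✓ P
Executing babaa from Q (initial set {v0}):
  [1] b ⇒ {v1, v2}
  [2] a ⇒ {v5}
  [3] b ⇒ {v6, v8}
  [4] a ⇒ {v9}
  [5] a ⇒ ∅  — Q cannot continue

babaa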